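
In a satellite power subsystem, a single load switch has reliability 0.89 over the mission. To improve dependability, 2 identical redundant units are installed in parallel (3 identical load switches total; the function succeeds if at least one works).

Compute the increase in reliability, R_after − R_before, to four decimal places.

0.1087

R_before = 0.89
R_after = 1 − (1 − 0.89)^3 = 0.9987
ΔR = 0.9987 − 0.89 = 0.1087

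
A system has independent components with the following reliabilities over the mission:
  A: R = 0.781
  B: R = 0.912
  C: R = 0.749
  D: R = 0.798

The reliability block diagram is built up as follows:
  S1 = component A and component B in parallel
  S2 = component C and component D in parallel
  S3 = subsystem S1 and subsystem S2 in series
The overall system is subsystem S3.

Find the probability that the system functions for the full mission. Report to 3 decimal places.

0.931

Parallel (A and B): 1 − (1 − 0.78100)(1 − 0.91200) = 0.98073
Parallel (C and D): 1 − (1 − 0.74900)(1 − 0.79800) = 0.94930
Series ([0.98073] and [0.94930]): 0.98073 × 0.94930 = 0.931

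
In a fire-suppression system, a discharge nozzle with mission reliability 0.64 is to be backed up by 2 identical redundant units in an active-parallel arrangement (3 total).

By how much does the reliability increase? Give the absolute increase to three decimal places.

0.313

R_before = 0.64
R_after = 1 − (1 − 0.64)^3 = 0.953
ΔR = 0.953 − 0.64 = 0.313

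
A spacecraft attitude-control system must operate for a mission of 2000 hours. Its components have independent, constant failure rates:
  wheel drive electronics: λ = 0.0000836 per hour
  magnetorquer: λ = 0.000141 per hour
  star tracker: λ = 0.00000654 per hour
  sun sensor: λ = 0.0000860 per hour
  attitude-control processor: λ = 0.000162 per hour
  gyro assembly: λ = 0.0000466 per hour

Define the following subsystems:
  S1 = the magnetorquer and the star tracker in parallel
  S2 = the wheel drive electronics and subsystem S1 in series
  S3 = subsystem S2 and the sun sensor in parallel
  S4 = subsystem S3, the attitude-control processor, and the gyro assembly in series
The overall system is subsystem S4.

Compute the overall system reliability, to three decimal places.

0.643

R(wheel drive electronics) = exp(−0.0000836 × 2000) = 0.84603
R(magnetorquer) = exp(−0.000141 × 2000) = 0.75427
R(star tracker) = exp(−0.00000654 × 2000) = 0.98701
R(sun sensor) = exp(−0.0000860 × 2000) = 0.84198
R(attitude-control processor) = exp(−0.000162 × 2000) = 0.72325
R(gyro assembly) = exp(−0.0000466 × 2000) = 0.91101
Parallel (magnetorquer and star tracker): 1 − (1 − 0.75427)(1 − 0.98701) = 0.99681
Series (wheel drive electronics and [0.99681]): 0.84603 × 0.99681 = 0.84333
Parallel ([0.84333] and sun sensor): 1 − (1 − 0.84333)(1 − 0.84198) = 0.97524
Series ([0.97524], attitude-control processor, and gyro assembly): 0.97524 × 0.72325 × 0.91101 = 0.643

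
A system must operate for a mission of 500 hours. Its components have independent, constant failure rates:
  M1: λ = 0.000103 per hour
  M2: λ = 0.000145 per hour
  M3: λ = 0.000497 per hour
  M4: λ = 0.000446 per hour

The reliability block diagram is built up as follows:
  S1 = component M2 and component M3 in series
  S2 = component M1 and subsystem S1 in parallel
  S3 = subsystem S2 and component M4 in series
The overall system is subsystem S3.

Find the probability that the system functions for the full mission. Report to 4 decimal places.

R(M1) = exp(−0.000103 × 500) = 0.949804
R(M2) = exp(−0.000145 × 500) = 0.930066
R(M3) = exp(−0.000497 × 500) = 0.779970
R(M4) = exp(−0.000446 × 500) = 0.800115
Series (M2 and M3): 0.930066 × 0.779970 = 0.725424
Parallel (M1 and [0.725424]): 1 − (1 − 0.949804)(1 − 0.725424) = 0.986217
Series ([0.986217] and M4): 0.986217 × 0.800115 = 0.7891

0.7891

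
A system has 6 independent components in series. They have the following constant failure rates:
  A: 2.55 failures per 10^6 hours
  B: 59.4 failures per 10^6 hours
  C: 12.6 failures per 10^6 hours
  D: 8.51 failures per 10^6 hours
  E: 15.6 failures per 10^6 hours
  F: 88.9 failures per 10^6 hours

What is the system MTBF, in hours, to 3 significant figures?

Series of exponential components: λ_sys = Σ λ_i
λ_sys = 0.00000255 + 0.0000594 + 0.0000126 + 0.00000851 + 0.0000156 + 0.0000889 = 1.8756e-04 /h
MTBF = 1 / λ_sys = 5330 h

5330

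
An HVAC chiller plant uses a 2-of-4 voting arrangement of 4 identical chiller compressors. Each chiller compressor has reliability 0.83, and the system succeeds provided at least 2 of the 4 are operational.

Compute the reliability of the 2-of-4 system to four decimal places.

0.9829

R = Σ_{i=2}^{4} C(4,i) p^i (1−p)^{4−i} with p = 0.83
C(4,2)·0.83^2·0.17^2 = 0.119455
C(4,3)·0.83^3·0.17^1 = 0.388815
C(4,4)·0.83^4·0.17^0 = 0.474583
Sum = 0.9829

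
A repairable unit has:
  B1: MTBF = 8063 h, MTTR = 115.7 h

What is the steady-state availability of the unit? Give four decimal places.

A(B1) = MTBF/(MTBF+MTTR) = 8063/(8063+115.7) = 0.9859

0.9859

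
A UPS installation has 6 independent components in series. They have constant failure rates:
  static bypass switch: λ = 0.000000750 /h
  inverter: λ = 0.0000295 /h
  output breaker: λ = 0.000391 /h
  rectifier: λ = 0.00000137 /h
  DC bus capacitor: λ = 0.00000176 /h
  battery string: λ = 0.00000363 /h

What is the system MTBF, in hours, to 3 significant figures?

2340

Series of exponential components: λ_sys = Σ λ_i
λ_sys = 0.000000750 + 0.0000295 + 0.000391 + 0.00000137 + 0.00000176 + 0.00000363 = 4.2801e-04 /h
MTBF = 1 / λ_sys = 2340 h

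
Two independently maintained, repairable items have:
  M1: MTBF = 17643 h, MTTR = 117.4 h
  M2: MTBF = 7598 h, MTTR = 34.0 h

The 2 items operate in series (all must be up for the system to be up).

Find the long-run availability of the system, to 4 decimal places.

A(M1) = MTBF/(MTBF+MTTR) = 17643/(17643+117.4) = 0.993390
A(M2) = MTBF/(MTBF+MTTR) = 7598/(7598+34.0) = 0.995545
Series availability: 0.993390 × 0.995545 = 0.9890

0.9890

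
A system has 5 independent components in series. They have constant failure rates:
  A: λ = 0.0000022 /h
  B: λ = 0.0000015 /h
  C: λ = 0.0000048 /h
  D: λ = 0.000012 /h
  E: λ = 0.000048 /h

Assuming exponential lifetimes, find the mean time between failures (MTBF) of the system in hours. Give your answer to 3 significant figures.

14600

Series of exponential components: λ_sys = Σ λ_i
λ_sys = 0.0000022 + 0.0000015 + 0.0000048 + 0.000012 + 0.000048 = 6.8500e-05 /h
MTBF = 1 / λ_sys = 14600 h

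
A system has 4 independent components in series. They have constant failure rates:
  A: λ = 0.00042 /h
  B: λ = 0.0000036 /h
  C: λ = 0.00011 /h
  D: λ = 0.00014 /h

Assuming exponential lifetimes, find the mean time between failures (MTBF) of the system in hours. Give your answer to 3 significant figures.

Series of exponential components: λ_sys = Σ λ_i
λ_sys = 0.00042 + 0.0000036 + 0.00011 + 0.00014 = 6.7360e-04 /h
MTBF = 1 / λ_sys = 1480 h

1480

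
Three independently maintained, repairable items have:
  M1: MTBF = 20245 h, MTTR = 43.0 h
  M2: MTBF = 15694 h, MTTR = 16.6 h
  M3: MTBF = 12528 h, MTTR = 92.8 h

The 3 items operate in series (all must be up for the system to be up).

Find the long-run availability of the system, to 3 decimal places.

A(M1) = MTBF/(MTBF+MTTR) = 20245/(20245+43.0) = 0.997881
A(M2) = MTBF/(MTBF+MTTR) = 15694/(15694+16.6) = 0.998943
A(M3) = MTBF/(MTBF+MTTR) = 12528/(12528+92.8) = 0.992647
Series availability: 0.997881 × 0.998943 × 0.992647 = 0.989

0.989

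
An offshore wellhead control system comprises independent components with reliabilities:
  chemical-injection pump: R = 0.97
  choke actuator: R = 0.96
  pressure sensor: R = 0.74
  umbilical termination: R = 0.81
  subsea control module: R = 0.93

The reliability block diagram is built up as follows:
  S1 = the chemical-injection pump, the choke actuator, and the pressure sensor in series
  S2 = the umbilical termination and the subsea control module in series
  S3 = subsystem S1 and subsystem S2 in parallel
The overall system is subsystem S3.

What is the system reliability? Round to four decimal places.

0.9233

Series (chemical-injection pump, choke actuator, and pressure sensor): 0.970000 × 0.960000 × 0.740000 = 0.689088
Series (umbilical termination and subsea control module): 0.810000 × 0.930000 = 0.753300
Parallel ([0.689088] and [0.753300]): 1 − (1 − 0.689088)(1 − 0.753300) = 0.9233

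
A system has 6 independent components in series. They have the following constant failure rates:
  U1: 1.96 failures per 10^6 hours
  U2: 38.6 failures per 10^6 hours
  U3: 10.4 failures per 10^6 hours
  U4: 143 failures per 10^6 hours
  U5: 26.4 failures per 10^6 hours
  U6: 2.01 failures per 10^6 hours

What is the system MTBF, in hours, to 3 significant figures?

Series of exponential components: λ_sys = Σ λ_i
λ_sys = 0.00000196 + 0.0000386 + 0.0000104 + 0.000143 + 0.0000264 + 0.00000201 = 2.2237e-04 /h
MTBF = 1 / λ_sys = 4500 h

4500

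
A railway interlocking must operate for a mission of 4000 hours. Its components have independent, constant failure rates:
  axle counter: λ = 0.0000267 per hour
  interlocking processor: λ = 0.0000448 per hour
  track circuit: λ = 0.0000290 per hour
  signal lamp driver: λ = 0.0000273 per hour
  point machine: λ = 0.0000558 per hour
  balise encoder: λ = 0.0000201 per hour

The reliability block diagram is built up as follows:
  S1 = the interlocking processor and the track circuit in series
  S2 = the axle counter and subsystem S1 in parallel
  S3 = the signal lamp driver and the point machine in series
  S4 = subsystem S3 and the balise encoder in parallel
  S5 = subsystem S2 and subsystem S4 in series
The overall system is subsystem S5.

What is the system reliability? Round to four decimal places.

R(axle counter) = exp(−0.0000267 × 4000) = 0.898705
R(interlocking processor) = exp(−0.0000448 × 4000) = 0.835939
R(track circuit) = exp(−0.0000290 × 4000) = 0.890475
R(signal lamp driver) = exp(−0.0000273 × 4000) = 0.896551
R(point machine) = exp(−0.0000558 × 4000) = 0.799955
R(balise encoder) = exp(−0.0000201 × 4000) = 0.922747
Series (interlocking processor and track circuit): 0.835939 × 0.890475 = 0.744383
Parallel (axle counter and [0.744383]): 1 − (1 − 0.898705)(1 − 0.744383) = 0.974107
Series (signal lamp driver and point machine): 0.896551 × 0.799955 = 0.717200
Parallel ([0.717200] and balise encoder): 1 − (1 − 0.717200)(1 − 0.922747) = 0.978153
Series ([0.974107] and [0.978153]): 0.974107 × 0.978153 = 0.9528

0.9528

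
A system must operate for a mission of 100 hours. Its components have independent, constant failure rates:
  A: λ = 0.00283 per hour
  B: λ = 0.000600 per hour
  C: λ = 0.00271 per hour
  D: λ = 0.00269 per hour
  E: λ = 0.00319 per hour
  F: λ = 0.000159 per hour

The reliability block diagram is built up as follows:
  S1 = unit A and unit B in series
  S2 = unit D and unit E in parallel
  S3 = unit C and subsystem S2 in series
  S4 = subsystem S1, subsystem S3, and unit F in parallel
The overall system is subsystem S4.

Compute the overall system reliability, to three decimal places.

0.999

R(A) = exp(−0.00283 × 100) = 0.75352
R(B) = exp(−0.000600 × 100) = 0.94176
R(C) = exp(−0.00271 × 100) = 0.76262
R(D) = exp(−0.00269 × 100) = 0.76414
R(E) = exp(−0.00319 × 100) = 0.72688
R(F) = exp(−0.000159 × 100) = 0.98423
Series (A and B): 0.75352 × 0.94176 = 0.70963
Parallel (D and E): 1 − (1 − 0.76414)(1 − 0.72688) = 0.93558
Series (C and [0.93558]): 0.76262 × 0.93558 = 0.71349
Parallel ([0.70963], [0.71349], and F): 1 − (1 − 0.70963)(1 − 0.71349)(1 − 0.98423) = 0.999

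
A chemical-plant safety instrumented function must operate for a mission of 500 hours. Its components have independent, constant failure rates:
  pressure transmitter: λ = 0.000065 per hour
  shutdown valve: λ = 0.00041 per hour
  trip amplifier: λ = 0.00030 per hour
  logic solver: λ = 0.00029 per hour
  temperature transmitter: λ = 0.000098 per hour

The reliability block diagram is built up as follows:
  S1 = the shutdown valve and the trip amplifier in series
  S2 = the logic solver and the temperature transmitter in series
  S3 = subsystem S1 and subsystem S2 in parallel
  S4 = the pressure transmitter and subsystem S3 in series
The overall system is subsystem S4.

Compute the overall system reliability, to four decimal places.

R(pressure transmitter) = exp(−0.000065 × 500) = 0.968022
R(shutdown valve) = exp(−0.00041 × 500) = 0.814647
R(trip amplifier) = exp(−0.00030 × 500) = 0.860708
R(logic solver) = exp(−0.00029 × 500) = 0.865022
R(temperature transmitter) = exp(−0.000098 × 500) = 0.952181
Series (shutdown valve and trip amplifier): 0.814647 × 0.860708 = 0.701173
Series (logic solver and temperature transmitter): 0.865022 × 0.952181 = 0.823658
Parallel ([0.701173] and [0.823658]): 1 − (1 − 0.701173)(1 − 0.823658) = 0.947304
Series (pressure transmitter and [0.947304]): 0.968022 × 0.947304 = 0.9170

0.9170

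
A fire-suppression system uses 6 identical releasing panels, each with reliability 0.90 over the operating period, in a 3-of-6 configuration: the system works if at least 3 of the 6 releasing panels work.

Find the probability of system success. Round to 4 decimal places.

0.9987

R = Σ_{i=3}^{6} C(6,i) p^i (1−p)^{6−i} with p = 0.90
C(6,3)·0.90^3·0.10^3 = 0.014580
C(6,4)·0.90^4·0.10^2 = 0.098415
C(6,5)·0.90^5·0.10^1 = 0.354294
C(6,6)·0.90^6·0.10^0 = 0.531441
Sum = 0.9987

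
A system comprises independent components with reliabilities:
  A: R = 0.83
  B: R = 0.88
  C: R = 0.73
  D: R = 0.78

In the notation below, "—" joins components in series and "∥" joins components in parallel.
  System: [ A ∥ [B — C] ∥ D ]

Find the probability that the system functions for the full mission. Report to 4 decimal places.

Series (B and C): 0.880000 × 0.730000 = 0.642400
Parallel (A, [0.642400], and D): 1 − (1 − 0.830000)(1 − 0.642400)(1 − 0.780000) = 0.9866

0.9866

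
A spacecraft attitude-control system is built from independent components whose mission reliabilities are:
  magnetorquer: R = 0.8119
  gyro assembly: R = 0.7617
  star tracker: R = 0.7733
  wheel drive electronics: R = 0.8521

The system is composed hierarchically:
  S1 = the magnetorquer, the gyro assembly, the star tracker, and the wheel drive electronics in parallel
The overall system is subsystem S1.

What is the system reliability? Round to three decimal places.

Parallel (magnetorquer, gyro assembly, star tracker, and wheel drive electronics): 1 − (1 − 0.81190)(1 − 0.76170)(1 − 0.77330)(1 − 0.85210) = 0.998

0.998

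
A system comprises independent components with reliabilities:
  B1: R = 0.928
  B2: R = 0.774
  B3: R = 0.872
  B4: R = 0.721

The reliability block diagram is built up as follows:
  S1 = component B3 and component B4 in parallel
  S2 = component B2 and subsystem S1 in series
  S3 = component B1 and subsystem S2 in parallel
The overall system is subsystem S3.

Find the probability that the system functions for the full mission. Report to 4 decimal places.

0.9817

Parallel (B3 and B4): 1 − (1 − 0.872000)(1 − 0.721000) = 0.964288
Series (B2 and [0.964288]): 0.774000 × 0.964288 = 0.746359
Parallel (B1 and [0.746359]): 1 − (1 − 0.928000)(1 − 0.746359) = 0.9817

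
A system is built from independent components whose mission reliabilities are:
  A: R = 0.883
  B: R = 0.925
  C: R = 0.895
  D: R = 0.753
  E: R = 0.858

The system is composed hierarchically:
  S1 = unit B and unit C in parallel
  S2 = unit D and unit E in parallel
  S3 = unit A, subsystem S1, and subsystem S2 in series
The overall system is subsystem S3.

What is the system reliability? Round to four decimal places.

Parallel (B and C): 1 − (1 − 0.925000)(1 − 0.895000) = 0.992125
Parallel (D and E): 1 − (1 − 0.753000)(1 − 0.858000) = 0.964926
Series (A, [0.992125], and [0.964926]): 0.883000 × 0.992125 × 0.964926 = 0.8453

0.8453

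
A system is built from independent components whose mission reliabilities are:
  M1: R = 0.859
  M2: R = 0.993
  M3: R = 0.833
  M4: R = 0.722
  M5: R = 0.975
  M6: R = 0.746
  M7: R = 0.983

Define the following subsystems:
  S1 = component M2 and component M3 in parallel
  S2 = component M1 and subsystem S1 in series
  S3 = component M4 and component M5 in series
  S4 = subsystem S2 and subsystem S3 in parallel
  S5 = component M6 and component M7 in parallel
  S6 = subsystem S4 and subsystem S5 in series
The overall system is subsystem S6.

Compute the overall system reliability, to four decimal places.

Parallel (M2 and M3): 1 − (1 − 0.993000)(1 − 0.833000) = 0.998831
Series (M1 and [0.998831]): 0.859000 × 0.998831 = 0.857996
Series (M4 and M5): 0.722000 × 0.975000 = 0.703950
Parallel ([0.857996] and [0.703950]): 1 − (1 − 0.857996)(1 − 0.703950) = 0.957960
Parallel (M6 and M7): 1 − (1 − 0.746000)(1 − 0.983000) = 0.995682
Series ([0.957960] and [0.995682]): 0.957960 × 0.995682 = 0.9538

0.9538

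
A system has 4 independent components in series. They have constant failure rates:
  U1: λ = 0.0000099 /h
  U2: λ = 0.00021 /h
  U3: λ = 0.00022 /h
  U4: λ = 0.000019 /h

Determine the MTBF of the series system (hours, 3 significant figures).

2180

Series of exponential components: λ_sys = Σ λ_i
λ_sys = 0.0000099 + 0.00021 + 0.00022 + 0.000019 = 4.5890e-04 /h
MTBF = 1 / λ_sys = 2180 h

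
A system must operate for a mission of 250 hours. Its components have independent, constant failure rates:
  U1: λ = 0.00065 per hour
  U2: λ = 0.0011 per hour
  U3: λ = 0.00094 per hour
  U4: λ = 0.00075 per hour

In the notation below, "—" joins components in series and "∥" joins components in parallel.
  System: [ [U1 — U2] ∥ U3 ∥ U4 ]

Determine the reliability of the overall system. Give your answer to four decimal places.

0.9873

R(U1) = exp(−0.00065 × 250) = 0.850016
R(U2) = exp(−0.0011 × 250) = 0.759572
R(U3) = exp(−0.00094 × 250) = 0.790571
R(U4) = exp(−0.00075 × 250) = 0.829029
Series (U1 and U2): 0.850016 × 0.759572 = 0.645648
Parallel ([0.645648], U3, and U4): 1 − (1 − 0.645648)(1 − 0.790571)(1 − 0.829029) = 0.9873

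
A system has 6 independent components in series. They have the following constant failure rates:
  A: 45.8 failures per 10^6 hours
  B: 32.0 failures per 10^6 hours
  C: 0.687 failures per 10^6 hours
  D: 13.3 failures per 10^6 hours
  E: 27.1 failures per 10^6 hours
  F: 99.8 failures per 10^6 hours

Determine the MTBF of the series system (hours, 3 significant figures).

Series of exponential components: λ_sys = Σ λ_i
λ_sys = 0.0000458 + 0.0000320 + 0.000000687 + 0.0000133 + 0.0000271 + 0.0000998 = 2.1869e-04 /h
MTBF = 1 / λ_sys = 4570 h

4570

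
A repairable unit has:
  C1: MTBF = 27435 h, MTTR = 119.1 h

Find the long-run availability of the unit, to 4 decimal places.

A(C1) = MTBF/(MTBF+MTTR) = 27435/(27435+119.1) = 0.9957

0.9957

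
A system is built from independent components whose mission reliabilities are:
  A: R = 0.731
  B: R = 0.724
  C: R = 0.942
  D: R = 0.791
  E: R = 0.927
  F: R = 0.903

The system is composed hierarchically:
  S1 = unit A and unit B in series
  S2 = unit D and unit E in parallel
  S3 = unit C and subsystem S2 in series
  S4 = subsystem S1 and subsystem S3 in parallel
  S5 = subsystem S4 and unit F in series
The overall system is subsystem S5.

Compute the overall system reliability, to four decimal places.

0.8722

Series (A and B): 0.731000 × 0.724000 = 0.529244
Parallel (D and E): 1 − (1 − 0.791000)(1 − 0.927000) = 0.984743
Series (C and [0.984743]): 0.942000 × 0.984743 = 0.927628
Parallel ([0.529244] and [0.927628]): 1 − (1 − 0.529244)(1 − 0.927628) = 0.965930
Series ([0.965930] and F): 0.965930 × 0.903000 = 0.8722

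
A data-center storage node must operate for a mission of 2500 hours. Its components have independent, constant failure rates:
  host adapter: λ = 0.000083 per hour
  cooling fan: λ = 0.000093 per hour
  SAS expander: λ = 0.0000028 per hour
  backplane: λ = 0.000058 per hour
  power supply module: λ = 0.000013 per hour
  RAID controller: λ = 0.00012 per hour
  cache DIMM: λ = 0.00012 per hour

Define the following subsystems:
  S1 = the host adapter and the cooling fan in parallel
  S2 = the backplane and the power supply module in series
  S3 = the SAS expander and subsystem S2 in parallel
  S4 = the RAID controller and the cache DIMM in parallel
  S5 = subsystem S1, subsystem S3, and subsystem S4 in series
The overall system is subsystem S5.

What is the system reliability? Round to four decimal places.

0.8955

R(host adapter) = exp(−0.000083 × 2500) = 0.812613
R(cooling fan) = exp(−0.000093 × 2500) = 0.792550
R(SAS expander) = exp(−0.0000028 × 2500) = 0.993024
R(backplane) = exp(−0.000058 × 2500) = 0.865022
R(power supply module) = exp(−0.000013 × 2500) = 0.968022
R(RAID controller) = exp(−0.00012 × 2500) = 0.740818
R(cache DIMM) = exp(−0.00012 × 2500) = 0.740818
Parallel (host adapter and cooling fan): 1 − (1 − 0.812613)(1 − 0.792550) = 0.961127
Series (backplane and power supply module): 0.865022 × 0.968022 = 0.837360
Parallel (SAS expander and [0.837360]): 1 − (1 − 0.993024)(1 − 0.837360) = 0.998865
Parallel (RAID controller and cache DIMM): 1 − (1 − 0.740818)(1 − 0.740818) = 0.932825
Series ([0.961127], [0.998865], and [0.932825]): 0.961127 × 0.998865 × 0.932825 = 0.8955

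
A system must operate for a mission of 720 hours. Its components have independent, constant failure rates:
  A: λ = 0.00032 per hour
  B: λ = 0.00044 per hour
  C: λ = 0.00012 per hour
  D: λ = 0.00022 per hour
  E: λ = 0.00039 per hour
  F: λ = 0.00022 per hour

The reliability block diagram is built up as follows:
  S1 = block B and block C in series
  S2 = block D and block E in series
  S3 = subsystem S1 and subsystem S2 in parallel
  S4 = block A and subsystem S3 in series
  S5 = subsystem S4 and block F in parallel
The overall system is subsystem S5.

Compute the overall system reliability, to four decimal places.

R(A) = exp(−0.00032 × 720) = 0.794216
R(B) = exp(−0.00044 × 720) = 0.728476
R(C) = exp(−0.00012 × 720) = 0.917227
R(D) = exp(−0.00022 × 720) = 0.853508
R(E) = exp(−0.00039 × 720) = 0.755179
R(F) = exp(−0.00022 × 720) = 0.853508
Series (B and C): 0.728476 × 0.917227 = 0.668178
Series (D and E): 0.853508 × 0.755179 = 0.644551
Parallel ([0.668178] and [0.644551]): 1 − (1 − 0.668178)(1 − 0.644551) = 0.882054
Series (A and [0.882054]): 0.794216 × 0.882054 = 0.700541
Parallel ([0.700541] and F): 1 − (1 − 0.700541)(1 − 0.853508) = 0.9561

0.9561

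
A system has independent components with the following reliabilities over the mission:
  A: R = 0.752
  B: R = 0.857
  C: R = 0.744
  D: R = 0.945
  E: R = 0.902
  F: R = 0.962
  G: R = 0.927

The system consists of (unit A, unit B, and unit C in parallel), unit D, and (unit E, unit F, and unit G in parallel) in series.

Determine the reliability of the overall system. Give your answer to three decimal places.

0.936

Parallel (A, B, and C): 1 − (1 − 0.75200)(1 − 0.85700)(1 − 0.74400) = 0.99092
Parallel (E, F, and G): 1 − (1 − 0.90200)(1 − 0.96200)(1 − 0.92700) = 0.99973
Series ([0.99092], D, and [0.99973]): 0.99092 × 0.94500 × 0.99973 = 0.936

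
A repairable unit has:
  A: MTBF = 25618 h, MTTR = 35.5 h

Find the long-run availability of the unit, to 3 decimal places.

0.999

A(A) = MTBF/(MTBF+MTTR) = 25618/(25618+35.5) = 0.999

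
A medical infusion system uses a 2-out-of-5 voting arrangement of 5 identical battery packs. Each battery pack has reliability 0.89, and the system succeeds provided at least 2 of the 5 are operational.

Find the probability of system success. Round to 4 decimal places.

R = Σ_{i=2}^{5} C(5,i) p^i (1−p)^{5−i} with p = 0.89
C(5,2)·0.89^2·0.11^3 = 0.010543
C(5,3)·0.89^3·0.11^2 = 0.085301
C(5,4)·0.89^4·0.11^1 = 0.345082
C(5,5)·0.89^5·0.11^0 = 0.558406
Sum = 0.9993

0.9993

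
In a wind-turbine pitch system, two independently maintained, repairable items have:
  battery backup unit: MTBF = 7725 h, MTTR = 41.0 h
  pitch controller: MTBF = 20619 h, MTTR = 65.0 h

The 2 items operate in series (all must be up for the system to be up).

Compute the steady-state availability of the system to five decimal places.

A(battery backup unit) = MTBF/(MTBF+MTTR) = 7725/(7725+41.0) = 0.994721
A(pitch controller) = MTBF/(MTBF+MTTR) = 20619/(20619+65.0) = 0.996857
Series availability: 0.994721 × 0.996857 = 0.99159

0.99159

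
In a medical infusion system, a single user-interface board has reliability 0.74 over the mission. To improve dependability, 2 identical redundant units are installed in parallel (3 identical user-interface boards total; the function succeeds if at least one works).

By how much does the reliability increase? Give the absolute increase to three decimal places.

0.242

R_before = 0.74
R_after = 1 − (1 − 0.74)^3 = 0.982
ΔR = 0.982 − 0.74 = 0.242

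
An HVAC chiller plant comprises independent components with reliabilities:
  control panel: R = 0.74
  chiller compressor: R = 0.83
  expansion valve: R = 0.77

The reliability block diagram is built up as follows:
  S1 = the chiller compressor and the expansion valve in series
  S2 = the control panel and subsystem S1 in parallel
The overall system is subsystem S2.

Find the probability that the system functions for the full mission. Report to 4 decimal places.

Series (chiller compressor and expansion valve): 0.830000 × 0.770000 = 0.639100
Parallel (control panel and [0.639100]): 1 − (1 − 0.740000)(1 − 0.639100) = 0.9062

0.9062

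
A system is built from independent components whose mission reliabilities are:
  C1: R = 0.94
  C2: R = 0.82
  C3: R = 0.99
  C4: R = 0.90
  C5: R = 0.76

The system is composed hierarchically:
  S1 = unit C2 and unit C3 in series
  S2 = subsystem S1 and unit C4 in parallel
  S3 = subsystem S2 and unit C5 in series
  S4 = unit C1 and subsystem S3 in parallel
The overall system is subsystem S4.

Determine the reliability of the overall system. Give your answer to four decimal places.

Series (C2 and C3): 0.820000 × 0.990000 = 0.811800
Parallel ([0.811800] and C4): 1 − (1 − 0.811800)(1 − 0.900000) = 0.981180
Series ([0.981180] and C5): 0.981180 × 0.760000 = 0.745697
Parallel (C1 and [0.745697]): 1 − (1 − 0.940000)(1 − 0.745697) = 0.9847

0.9847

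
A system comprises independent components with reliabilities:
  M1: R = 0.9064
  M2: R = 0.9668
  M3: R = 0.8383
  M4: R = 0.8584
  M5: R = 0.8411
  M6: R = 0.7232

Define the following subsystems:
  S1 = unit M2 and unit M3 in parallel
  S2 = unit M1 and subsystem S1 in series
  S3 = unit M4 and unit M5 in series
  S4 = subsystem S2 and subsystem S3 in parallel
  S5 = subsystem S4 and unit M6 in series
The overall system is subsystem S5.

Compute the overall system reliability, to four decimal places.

0.7034

Parallel (M2 and M3): 1 − (1 − 0.966800)(1 − 0.838300) = 0.994632
Series (M1 and [0.994632]): 0.906400 × 0.994632 = 0.901534
Series (M4 and M5): 0.858400 × 0.841100 = 0.722000
Parallel ([0.901534] and [0.722000]): 1 − (1 − 0.901534)(1 − 0.722000) = 0.972626
Series ([0.972626] and M6): 0.972626 × 0.723200 = 0.7034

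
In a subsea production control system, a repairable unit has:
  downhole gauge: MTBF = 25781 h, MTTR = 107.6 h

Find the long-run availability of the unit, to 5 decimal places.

0.99584

A(downhole gauge) = MTBF/(MTBF+MTTR) = 25781/(25781+107.6) = 0.99584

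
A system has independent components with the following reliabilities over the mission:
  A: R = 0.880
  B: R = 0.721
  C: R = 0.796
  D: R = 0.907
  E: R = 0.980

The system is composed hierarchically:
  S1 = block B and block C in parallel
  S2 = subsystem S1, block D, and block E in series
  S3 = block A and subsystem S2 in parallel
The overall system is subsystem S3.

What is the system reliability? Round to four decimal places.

0.9806

Parallel (B and C): 1 − (1 − 0.721000)(1 − 0.796000) = 0.943084
Series ([0.943084], D, and E): 0.943084 × 0.907000 × 0.980000 = 0.838270
Parallel (A and [0.838270]): 1 − (1 − 0.880000)(1 − 0.838270) = 0.9806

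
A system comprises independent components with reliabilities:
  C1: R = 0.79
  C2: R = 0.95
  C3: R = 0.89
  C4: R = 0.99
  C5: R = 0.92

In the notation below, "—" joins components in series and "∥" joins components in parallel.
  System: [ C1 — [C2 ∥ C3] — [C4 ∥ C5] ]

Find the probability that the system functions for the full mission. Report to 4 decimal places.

0.7850

Parallel (C2 and C3): 1 − (1 − 0.950000)(1 − 0.890000) = 0.994500
Parallel (C4 and C5): 1 − (1 − 0.990000)(1 − 0.920000) = 0.999200
Series (C1, [0.994500], and [0.999200]): 0.790000 × 0.994500 × 0.999200 = 0.7850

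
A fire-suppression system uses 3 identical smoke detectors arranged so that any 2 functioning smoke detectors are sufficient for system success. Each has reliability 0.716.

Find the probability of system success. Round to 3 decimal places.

0.804

R = Σ_{i=2}^{3} C(3,i) p^i (1−p)^{3−i} with p = 0.716
C(3,2)·0.716^2·0.284^1 = 0.43678
C(3,3)·0.716^3·0.284^0 = 0.36706
Sum = 0.804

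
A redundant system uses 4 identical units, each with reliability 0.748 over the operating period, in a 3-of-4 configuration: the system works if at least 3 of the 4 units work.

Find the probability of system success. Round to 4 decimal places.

0.7349

R = Σ_{i=3}^{4} C(4,i) p^i (1−p)^{4−i} with p = 0.748
C(4,3)·0.748^3·0.252^1 = 0.421857
C(4,4)·0.748^4·0.252^0 = 0.313045
Sum = 0.7349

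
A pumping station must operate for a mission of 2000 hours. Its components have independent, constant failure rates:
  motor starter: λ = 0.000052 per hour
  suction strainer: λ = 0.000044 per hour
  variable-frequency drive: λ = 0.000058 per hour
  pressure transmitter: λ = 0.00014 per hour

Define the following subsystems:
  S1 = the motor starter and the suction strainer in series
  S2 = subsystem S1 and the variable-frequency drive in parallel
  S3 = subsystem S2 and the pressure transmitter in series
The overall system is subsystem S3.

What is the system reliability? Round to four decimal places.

0.7413

R(motor starter) = exp(−0.000052 × 2000) = 0.901225
R(suction strainer) = exp(−0.000044 × 2000) = 0.915761
R(variable-frequency drive) = exp(−0.000058 × 2000) = 0.890475
R(pressure transmitter) = exp(−0.00014 × 2000) = 0.755784
Series (motor starter and suction strainer): 0.901225 × 0.915761 = 0.825307
Parallel ([0.825307] and variable-frequency drive): 1 − (1 − 0.825307)(1 − 0.890475) = 0.980867
Series ([0.980867] and pressure transmitter): 0.980867 × 0.755784 = 0.7413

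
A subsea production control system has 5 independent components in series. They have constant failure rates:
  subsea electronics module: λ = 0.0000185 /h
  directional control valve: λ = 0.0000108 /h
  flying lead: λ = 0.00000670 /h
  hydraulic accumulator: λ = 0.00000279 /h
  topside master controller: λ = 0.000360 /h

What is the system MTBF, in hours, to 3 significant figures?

Series of exponential components: λ_sys = Σ λ_i
λ_sys = 0.0000185 + 0.0000108 + 0.00000670 + 0.00000279 + 0.000360 = 3.9879e-04 /h
MTBF = 1 / λ_sys = 2510 h

2510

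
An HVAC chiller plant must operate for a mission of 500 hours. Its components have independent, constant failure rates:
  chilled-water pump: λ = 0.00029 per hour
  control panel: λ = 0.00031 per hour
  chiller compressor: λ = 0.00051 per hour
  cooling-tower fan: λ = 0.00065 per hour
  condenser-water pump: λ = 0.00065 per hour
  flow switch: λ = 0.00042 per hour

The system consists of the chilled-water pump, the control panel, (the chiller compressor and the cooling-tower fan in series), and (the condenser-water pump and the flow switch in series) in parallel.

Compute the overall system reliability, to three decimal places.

R(chilled-water pump) = exp(−0.00029 × 500) = 0.86502
R(control panel) = exp(−0.00031 × 500) = 0.85642
R(chiller compressor) = exp(−0.00051 × 500) = 0.77492
R(cooling-tower fan) = exp(−0.00065 × 500) = 0.72253
R(condenser-water pump) = exp(−0.00065 × 500) = 0.72253
R(flow switch) = exp(−0.00042 × 500) = 0.81058
Series (chiller compressor and cooling-tower fan): 0.77492 × 0.72253 = 0.55990
Series (condenser-water pump and flow switch): 0.72253 × 0.81058 = 0.58567
Parallel (chilled-water pump, control panel, [0.55990], and [0.58567]): 1 − (1 − 0.86502)(1 − 0.85642)(1 − 0.55990)(1 − 0.58567) = 0.996

0.996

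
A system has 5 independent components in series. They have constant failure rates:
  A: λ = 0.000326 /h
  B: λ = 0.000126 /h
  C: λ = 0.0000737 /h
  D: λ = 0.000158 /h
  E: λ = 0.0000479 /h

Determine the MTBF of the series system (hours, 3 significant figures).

Series of exponential components: λ_sys = Σ λ_i
λ_sys = 0.000326 + 0.000126 + 0.0000737 + 0.000158 + 0.0000479 = 7.3160e-04 /h
MTBF = 1 / λ_sys = 1370 h

1370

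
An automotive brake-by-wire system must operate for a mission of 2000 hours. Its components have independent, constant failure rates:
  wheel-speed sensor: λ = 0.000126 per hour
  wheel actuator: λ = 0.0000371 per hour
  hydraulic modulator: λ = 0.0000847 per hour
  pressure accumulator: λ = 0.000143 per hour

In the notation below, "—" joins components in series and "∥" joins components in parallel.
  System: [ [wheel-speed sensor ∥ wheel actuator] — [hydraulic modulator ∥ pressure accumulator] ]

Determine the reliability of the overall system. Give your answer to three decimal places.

R(wheel-speed sensor) = exp(−0.000126 × 2000) = 0.77724
R(wheel actuator) = exp(−0.0000371 × 2000) = 0.92849
R(hydraulic modulator) = exp(−0.0000847 × 2000) = 0.84417
R(pressure accumulator) = exp(−0.000143 × 2000) = 0.75126
Parallel (wheel-speed sensor and wheel actuator): 1 − (1 − 0.77724)(1 − 0.92849) = 0.98407
Parallel (hydraulic modulator and pressure accumulator): 1 − (1 − 0.84417)(1 − 0.75126) = 0.96124
Series ([0.98407] and [0.96124]): 0.98407 × 0.96124 = 0.946

0.946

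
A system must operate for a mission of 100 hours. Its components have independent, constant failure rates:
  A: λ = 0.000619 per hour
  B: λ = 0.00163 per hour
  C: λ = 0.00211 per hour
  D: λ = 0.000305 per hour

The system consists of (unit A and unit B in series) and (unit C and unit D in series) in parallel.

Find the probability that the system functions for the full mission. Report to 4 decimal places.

0.9568

R(A) = exp(−0.000619 × 100) = 0.939977
R(B) = exp(−0.00163 × 100) = 0.849591
R(C) = exp(−0.00211 × 100) = 0.809774
R(D) = exp(−0.000305 × 100) = 0.969960
Series (A and B): 0.939977 × 0.849591 = 0.798596
Series (C and D): 0.809774 × 0.969960 = 0.785448
Parallel ([0.798596] and [0.785448]): 1 − (1 − 0.798596)(1 − 0.785448) = 0.9568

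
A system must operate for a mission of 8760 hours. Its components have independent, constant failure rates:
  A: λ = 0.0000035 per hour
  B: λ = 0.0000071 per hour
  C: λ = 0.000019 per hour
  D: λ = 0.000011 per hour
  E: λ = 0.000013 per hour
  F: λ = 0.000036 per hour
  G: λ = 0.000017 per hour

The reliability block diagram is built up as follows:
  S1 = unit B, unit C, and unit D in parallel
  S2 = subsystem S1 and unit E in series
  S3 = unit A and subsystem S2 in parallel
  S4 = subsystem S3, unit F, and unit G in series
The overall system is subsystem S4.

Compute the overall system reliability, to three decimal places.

R(A) = exp(−0.0000035 × 8760) = 0.96981
R(B) = exp(−0.0000071 × 8760) = 0.93970
R(C) = exp(−0.000019 × 8760) = 0.84667
R(D) = exp(−0.000011 × 8760) = 0.90814
R(E) = exp(−0.000013 × 8760) = 0.89237
R(F) = exp(−0.000036 × 8760) = 0.72953
R(G) = exp(−0.000017 × 8760) = 0.86164
Parallel (B, C, and D): 1 − (1 − 0.93970)(1 − 0.84667)(1 − 0.90814) = 0.99915
Series ([0.99915] and E): 0.99915 × 0.89237 = 0.89161
Parallel (A and [0.89161]): 1 − (1 − 0.96981)(1 − 0.89161) = 0.99673
Series ([0.99673], F, and G): 0.99673 × 0.72953 × 0.86164 = 0.627

0.627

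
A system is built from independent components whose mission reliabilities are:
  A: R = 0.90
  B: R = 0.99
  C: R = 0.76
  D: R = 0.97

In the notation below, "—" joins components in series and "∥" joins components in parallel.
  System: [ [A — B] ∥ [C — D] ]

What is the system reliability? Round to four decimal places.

0.9714

Series (A and B): 0.900000 × 0.990000 = 0.891000
Series (C and D): 0.760000 × 0.970000 = 0.737200
Parallel ([0.891000] and [0.737200]): 1 − (1 − 0.891000)(1 − 0.737200) = 0.9714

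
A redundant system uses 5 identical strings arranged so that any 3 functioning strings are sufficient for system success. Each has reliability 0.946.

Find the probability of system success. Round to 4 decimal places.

0.9986

R = Σ_{i=3}^{5} C(5,i) p^i (1−p)^{5−i} with p = 0.946
C(5,3)·0.946^3·0.054^2 = 0.024687
C(5,4)·0.946^4·0.054^1 = 0.216236
C(5,5)·0.946^5·0.054^0 = 0.757627
Sum = 0.9986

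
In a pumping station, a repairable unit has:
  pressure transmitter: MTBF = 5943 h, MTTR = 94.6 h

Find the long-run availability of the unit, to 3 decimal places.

A(pressure transmitter) = MTBF/(MTBF+MTTR) = 5943/(5943+94.6) = 0.984

0.984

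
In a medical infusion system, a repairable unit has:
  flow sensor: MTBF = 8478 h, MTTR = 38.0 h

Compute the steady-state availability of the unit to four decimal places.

0.9955

A(flow sensor) = MTBF/(MTBF+MTTR) = 8478/(8478+38.0) = 0.9955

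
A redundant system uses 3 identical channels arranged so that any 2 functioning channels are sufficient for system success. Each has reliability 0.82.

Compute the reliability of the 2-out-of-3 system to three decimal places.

R = Σ_{i=2}^{3} C(3,i) p^i (1−p)^{3−i} with p = 0.82
C(3,2)·0.82^2·0.18^1 = 0.36310
C(3,3)·0.82^3·0.18^0 = 0.55137
Sum = 0.914

0.914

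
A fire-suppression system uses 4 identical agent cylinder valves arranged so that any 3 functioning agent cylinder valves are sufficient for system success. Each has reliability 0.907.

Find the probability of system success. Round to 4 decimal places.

0.9543

R = Σ_{i=3}^{4} C(4,i) p^i (1−p)^{4−i} with p = 0.907
C(4,3)·0.907^3·0.093^1 = 0.277565
C(4,4)·0.907^4·0.093^0 = 0.676751
Sum = 0.9543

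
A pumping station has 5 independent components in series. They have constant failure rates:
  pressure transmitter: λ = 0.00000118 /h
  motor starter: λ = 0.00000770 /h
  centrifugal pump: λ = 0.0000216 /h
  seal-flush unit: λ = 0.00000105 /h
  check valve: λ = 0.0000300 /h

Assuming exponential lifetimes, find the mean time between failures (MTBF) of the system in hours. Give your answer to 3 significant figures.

Series of exponential components: λ_sys = Σ λ_i
λ_sys = 0.00000118 + 0.00000770 + 0.0000216 + 0.00000105 + 0.0000300 = 6.1530e-05 /h
MTBF = 1 / λ_sys = 16300 h

16300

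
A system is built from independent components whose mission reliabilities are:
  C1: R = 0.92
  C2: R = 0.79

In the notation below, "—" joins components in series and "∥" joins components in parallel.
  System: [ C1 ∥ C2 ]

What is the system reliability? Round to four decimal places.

Parallel (C1 and C2): 1 − (1 − 0.920000)(1 − 0.790000) = 0.9832

0.9832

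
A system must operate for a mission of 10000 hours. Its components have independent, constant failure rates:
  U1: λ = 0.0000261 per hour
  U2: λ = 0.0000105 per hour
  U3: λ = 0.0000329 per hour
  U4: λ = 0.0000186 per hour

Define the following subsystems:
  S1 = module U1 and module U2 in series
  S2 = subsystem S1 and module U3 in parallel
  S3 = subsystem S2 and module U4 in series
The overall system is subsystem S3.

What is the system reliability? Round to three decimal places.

R(U1) = exp(−0.0000261 × 10000) = 0.77028
R(U2) = exp(−0.0000105 × 10000) = 0.90032
R(U3) = exp(−0.0000329 × 10000) = 0.71964
R(U4) = exp(−0.0000186 × 10000) = 0.83027
Series (U1 and U2): 0.77028 × 0.90032 = 0.69350
Parallel ([0.69350] and U3): 1 − (1 − 0.69350)(1 − 0.71964) = 0.91407
Series ([0.91407] and U4): 0.91407 × 0.83027 = 0.759

0.759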